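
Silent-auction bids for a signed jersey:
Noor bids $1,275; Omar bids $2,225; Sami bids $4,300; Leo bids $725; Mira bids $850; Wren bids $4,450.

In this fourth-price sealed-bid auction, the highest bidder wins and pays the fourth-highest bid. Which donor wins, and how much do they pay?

Wren pays $1,275

Fourth-price sealed-bid auction: the highest bidder wins and pays the fourth-highest bid.
Bids in order: 4,450 (Wren) > 4,300 (Sami) > 2,225 (Omar) > 1,275 (Noor) > 850 (Mira) > 725 (Leo)
Wren is highest; pays the fourth-highest bid, $1,275.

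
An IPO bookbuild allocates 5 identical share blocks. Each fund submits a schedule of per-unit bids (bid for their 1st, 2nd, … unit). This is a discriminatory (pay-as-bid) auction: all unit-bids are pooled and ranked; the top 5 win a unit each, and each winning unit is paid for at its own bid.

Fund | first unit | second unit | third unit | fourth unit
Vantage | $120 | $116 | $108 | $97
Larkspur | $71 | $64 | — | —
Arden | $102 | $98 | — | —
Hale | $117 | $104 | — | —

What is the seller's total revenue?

Total revenue: $565

Merging the schedules and taking the best 5: 120 (Vantage-1), 117 (Hale-1), 116 (Vantage-2), 108 (Vantage-3), 104 (Hale-2)
Next rejected bid: $102 (not a price — pay-as-bid).
Each winning unit pays its own bid.
Revenue = 120 + 117 + 116 + 108 + 104 = $565.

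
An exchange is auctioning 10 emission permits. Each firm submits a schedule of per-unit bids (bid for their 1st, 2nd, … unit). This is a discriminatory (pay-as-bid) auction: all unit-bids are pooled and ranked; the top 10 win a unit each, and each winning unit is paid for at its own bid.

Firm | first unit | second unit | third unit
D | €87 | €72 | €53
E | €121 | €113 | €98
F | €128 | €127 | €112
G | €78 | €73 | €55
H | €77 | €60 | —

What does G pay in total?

G pays €151

Merging the schedules and taking the best 10: 128 (F-1), 127 (F-2), 121 (E-1), 113 (E-2), 112 (F-3), 98 (E-3), 87 (D-1), 78 (G-1), 77 (H-1), 73 (G-2)
Next rejected bid: €72 (not a price — pay-as-bid).
G's winning unit-bids: 78 + 73 = €151.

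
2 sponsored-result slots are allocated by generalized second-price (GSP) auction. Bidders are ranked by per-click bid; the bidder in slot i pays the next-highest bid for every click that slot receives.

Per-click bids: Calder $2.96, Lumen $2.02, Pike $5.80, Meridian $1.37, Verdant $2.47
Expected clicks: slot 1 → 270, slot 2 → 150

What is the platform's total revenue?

Total revenue: $1169.70

Per-click bids in order: $5.80 (Pike) > $2.96 (Calder) > $2.47 (Verdant) > …
Slot 1: Pike pays $2.96 × 270 = $799.20
Slot 2: Calder pays $2.47 × 150 = $370.50
Total = $1169.70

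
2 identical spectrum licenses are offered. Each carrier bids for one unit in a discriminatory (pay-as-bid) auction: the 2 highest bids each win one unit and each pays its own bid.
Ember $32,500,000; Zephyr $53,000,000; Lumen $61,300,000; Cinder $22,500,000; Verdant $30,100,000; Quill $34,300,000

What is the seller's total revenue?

Ordering the bids: 61,300,000 (Lumen), 53,000,000 (Zephyr), 34,300,000 (Quill), 32,500,000 (Ember), …
The 2 highest are Lumen, Zephyr.
Total revenue = 61,300,000 + 53,000,000 = $114,300,000.

Total revenue: $114,300,000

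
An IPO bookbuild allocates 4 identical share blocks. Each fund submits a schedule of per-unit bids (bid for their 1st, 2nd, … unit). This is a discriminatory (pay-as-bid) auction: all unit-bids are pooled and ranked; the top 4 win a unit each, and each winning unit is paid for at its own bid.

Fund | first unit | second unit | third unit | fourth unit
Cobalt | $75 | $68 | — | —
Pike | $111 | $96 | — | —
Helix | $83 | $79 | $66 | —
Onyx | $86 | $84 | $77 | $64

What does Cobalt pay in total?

Merging the schedules and taking the best 4: 111 (Pike-1), 96 (Pike-2), 86 (Onyx-1), 84 (Onyx-2)
Next rejected bid: $83 (not a price — pay-as-bid).
Cobalt wins no units.

Cobalt pays $0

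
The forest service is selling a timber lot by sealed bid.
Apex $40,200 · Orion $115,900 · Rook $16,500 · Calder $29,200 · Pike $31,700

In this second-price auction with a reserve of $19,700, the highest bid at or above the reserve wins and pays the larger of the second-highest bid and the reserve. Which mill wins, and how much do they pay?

Second-price auction with a reserve of $19,700: the highest bid at or above the reserve wins and pays the larger of the second-highest bid and the reserve.
Bids ranked: 115,900 (Orion) > 40,200 (Apex) > 31,700 (Pike) > 29,200 (Calder) > 16,500 (Rook)
Orion has the top bid at or above the reserve ($115,900).
max(second-highest $40,200, reserve $19,700) = $40,200; the reserve does not bind.

Orion pays $40,200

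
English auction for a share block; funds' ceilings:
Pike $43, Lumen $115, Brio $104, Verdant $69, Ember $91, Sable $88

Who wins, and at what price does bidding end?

Lumen wins at $104

Sorting limits: 115 (Lumen) > 104 (Brio) > 91 (Ember) > 88 (Sable) > 69 (Verdant) > 43 (Pike)
Once the price passes $104, only Lumen is left; the hammer falls at Brio's limit of $104.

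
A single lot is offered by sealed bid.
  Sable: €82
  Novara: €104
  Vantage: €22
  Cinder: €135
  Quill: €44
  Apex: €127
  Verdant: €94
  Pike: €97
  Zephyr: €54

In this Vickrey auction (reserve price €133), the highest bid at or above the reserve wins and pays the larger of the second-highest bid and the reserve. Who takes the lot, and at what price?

Rule: the highest bid at or above the reserve wins and pays the larger of the second-highest bid and the reserve.
Bids in order: 135 (Cinder) > 127 (Apex) > 104 (Novara) > 97 (Pike) > 94 (Verdant) > 82 (Sable) > …
Highest eligible bid: Cinder at €135.
max(second-highest €127, reserve €133) = €133.

Cinder pays €133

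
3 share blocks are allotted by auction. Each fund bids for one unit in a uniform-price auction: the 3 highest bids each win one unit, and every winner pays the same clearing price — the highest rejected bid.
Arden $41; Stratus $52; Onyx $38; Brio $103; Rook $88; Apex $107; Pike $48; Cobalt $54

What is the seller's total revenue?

Sorting: 107 (Apex), 103 (Brio), 88 (Rook), 54 (Cobalt), 52 (Stratus), …
The 3 highest are Apex, Brio, Rook.
Clearing price = highest rejected bid = $54.
Total revenue = 3 × $54 = $162.

Total revenue: $162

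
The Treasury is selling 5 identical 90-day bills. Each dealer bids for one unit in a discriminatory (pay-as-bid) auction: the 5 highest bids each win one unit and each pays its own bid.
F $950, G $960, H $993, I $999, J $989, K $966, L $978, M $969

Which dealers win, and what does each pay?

I $999, H $993, J $989, L $978, M $969

Sorting: 999 (I), 993 (H), 989 (J), 978 (L), 969 (M), 966 (K), 960 (G), …
Winners (5 units): I, H, J, L, M.
Each winner pays its own bid: I $999, H $993, J $989, L $978, M $969.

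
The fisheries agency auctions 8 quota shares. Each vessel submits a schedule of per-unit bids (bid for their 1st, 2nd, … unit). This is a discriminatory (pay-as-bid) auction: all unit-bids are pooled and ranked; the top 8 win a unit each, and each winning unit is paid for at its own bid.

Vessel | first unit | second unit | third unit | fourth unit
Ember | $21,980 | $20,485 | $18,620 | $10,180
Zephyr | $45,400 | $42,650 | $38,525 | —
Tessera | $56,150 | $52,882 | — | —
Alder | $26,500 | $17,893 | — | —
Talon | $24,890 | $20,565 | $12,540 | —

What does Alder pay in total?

All unit-bids, highest first — top 8: 56,150 (Tessera-1), 52,882 (Tessera-2), 45,400 (Zephyr-1), 42,650 (Zephyr-2), 38,525 (Zephyr-3), 26,500 (Alder-1), 24,890 (Talon-1), 21,980 (Ember-1)
Next rejected bid: $20,565 (not a price — pay-as-bid).
Alder's winning unit-bids: 26,500 = $26,500.

Alder pays $26,500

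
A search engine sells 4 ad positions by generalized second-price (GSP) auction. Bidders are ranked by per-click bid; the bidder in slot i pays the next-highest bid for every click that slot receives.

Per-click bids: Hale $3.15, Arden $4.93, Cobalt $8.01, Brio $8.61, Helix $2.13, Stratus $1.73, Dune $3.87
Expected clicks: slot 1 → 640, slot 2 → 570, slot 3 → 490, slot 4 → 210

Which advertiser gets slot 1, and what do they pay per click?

Brio; $8.01 per click

Per-click bids in order: $8.61 (Brio) > $8.01 (Cobalt) > $4.93 (Arden) > $3.87 (Dune) > $3.15 (Hale) > …
Slot 1 goes to the first-ranked bidder, Brio, who pays the next bid down: $8.01/click.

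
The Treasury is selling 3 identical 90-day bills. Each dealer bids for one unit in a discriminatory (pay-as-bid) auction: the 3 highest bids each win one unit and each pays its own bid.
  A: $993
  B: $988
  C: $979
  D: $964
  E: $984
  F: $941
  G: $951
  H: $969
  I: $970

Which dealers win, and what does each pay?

Bids ranked high→low: 993 (A), 988 (B), 984 (E), 979 (C), 970 (I), …
Winners (3 units): A, B, E.
Each winner pays its own bid: A $993, B $988, E $984.

A $993, B $988, E $984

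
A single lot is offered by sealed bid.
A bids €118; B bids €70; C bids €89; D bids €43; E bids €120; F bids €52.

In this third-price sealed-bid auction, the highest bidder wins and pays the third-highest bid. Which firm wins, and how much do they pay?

Bids in order: 120 (E) > 118 (A) > 89 (C) > 70 (B) > 52 (F) > 43 (D)
E is highest; pays the third-highest bid, €89.

E pays €89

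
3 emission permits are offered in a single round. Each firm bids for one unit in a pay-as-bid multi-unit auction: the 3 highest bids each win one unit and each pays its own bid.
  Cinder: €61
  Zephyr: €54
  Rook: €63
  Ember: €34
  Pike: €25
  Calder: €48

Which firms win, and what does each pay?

Rook €63, Cinder €61, Zephyr €54

Bids ranked high→low: 63 (Rook), 61 (Cinder), 54 (Zephyr), 48 (Calder), 34 (Ember), …
Top 3: Rook, Cinder, Zephyr.
Each winner pays its own bid: Rook €63, Cinder €61, Zephyr €54.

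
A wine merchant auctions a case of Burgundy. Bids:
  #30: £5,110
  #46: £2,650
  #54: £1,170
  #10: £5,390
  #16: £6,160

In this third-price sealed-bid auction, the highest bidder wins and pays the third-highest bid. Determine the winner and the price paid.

Third-price sealed-bid auction: the highest bidder wins and pays the third-highest bid.
Sorting bids: 6,160 (#16) > 5,390 (#10) > 5,110 (#30) > 2,650 (#46) > 1,170 (#54)
#16 wins; payment is bid #3 in the ranking = £5,110.

#16 pays £5,110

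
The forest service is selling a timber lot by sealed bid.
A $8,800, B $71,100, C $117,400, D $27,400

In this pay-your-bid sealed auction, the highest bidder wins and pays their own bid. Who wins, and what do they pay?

Sorting bids: 117,400 (C) > 71,100 (B) > 27,400 (D) > 8,800 (A)
C has the highest bid and pays exactly that: $117,400.

C pays $117,400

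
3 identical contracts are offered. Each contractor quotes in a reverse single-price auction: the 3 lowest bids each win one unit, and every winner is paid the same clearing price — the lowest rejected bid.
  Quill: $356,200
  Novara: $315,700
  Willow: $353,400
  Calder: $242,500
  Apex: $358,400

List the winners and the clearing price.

Calder, Novara, Willow; each is paid $356,200

Ordering the bids: 242,500 (Calder), 315,700 (Novara), 353,400 (Willow), 356,200 (Quill), 358,400 (Apex)
Winners (3 units): Calder, Novara, Willow.
Clearing price = lowest rejected bid = $356,200.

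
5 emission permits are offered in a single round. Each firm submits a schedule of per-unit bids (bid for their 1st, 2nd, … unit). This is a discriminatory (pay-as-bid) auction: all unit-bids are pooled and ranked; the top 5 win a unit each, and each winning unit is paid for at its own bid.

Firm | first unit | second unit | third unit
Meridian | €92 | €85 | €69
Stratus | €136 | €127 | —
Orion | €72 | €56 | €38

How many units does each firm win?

Meridian 2, Orion 1, Stratus 2

Pooled unit-bids ranked (top 5): 136 (Stratus-1), 127 (Stratus-2), 92 (Meridian-1), 85 (Meridian-2), 72 (Orion-1)
Next rejected bid: €69 (not a price — pay-as-bid).
Allocation: Meridian 2, Orion 1, Stratus 2.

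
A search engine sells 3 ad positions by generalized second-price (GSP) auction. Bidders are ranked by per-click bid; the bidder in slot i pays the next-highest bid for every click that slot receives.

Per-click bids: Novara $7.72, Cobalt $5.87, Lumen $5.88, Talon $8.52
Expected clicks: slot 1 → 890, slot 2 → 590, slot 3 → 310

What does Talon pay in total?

Talon pays $6870.80

Sorting advertisers: $8.52 (Talon) > $7.72 (Novara) > $5.88 (Lumen) > $5.87 (Cobalt)
Talon holds slot 1 → pays next bid $7.72 × 890 clicks = $6870.80.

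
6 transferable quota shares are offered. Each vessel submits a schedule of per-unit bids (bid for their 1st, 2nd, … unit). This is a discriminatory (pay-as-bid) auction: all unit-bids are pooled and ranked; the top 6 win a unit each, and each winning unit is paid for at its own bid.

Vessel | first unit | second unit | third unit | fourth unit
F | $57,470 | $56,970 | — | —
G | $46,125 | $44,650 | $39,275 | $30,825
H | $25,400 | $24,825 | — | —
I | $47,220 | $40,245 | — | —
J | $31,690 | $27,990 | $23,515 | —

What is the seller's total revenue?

Total revenue: $292,680

Pooled unit-bids ranked (top 6): 57,470 (F-1), 56,970 (F-2), 47,220 (I-1), 46,125 (G-1), 44,650 (G-2), 40,245 (I-2)
Next rejected bid: $39,275 (not a price — pay-as-bid).
Each winning unit pays its own bid.
Revenue = 57,470 + 56,970 + 47,220 + 46,125 + 44,650 + 40,245 = $292,680.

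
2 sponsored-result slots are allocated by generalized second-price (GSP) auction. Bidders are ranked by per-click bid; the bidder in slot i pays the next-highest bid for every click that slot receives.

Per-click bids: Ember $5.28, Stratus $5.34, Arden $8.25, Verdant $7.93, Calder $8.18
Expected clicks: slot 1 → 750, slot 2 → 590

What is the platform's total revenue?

Per-click bids in order: $8.25 (Arden) > $8.18 (Calder) > $7.93 (Verdant) > …
Slot 1: Arden pays $8.18 × 750 = $6135.00
Slot 2: Calder pays $7.93 × 590 = $4678.70
Total = $10813.70

Total revenue: $10813.70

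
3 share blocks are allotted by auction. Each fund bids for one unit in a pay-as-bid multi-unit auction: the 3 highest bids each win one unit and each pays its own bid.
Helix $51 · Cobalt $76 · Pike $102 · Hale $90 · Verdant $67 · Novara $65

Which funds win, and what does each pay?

Pike $102, Hale $90, Cobalt $76

Ordering the bids: 102 (Pike), 90 (Hale), 76 (Cobalt), 67 (Verdant), 65 (Novara), …
The 3 highest are Pike, Hale, Cobalt.
Each winner pays its own bid: Pike $102, Hale $90, Cobalt $76.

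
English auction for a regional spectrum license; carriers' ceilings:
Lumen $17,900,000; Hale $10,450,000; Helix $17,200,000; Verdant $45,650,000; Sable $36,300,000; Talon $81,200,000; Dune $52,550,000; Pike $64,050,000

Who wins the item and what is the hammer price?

Ascending (English) auction: the price rises until one bidder remains; the winner pays the price at which the last rival dropped out.
Limits in order: 81,200,000 (Talon) > 64,050,000 (Pike) > 52,550,000 (Dune) > 45,650,000 (Verdant) > 36,300,000 (Sable) > 17,900,000 (Lumen) > …
Bidding ends when Pike exits at $64,050,000; Talon takes it.

Talon wins at $64,050,000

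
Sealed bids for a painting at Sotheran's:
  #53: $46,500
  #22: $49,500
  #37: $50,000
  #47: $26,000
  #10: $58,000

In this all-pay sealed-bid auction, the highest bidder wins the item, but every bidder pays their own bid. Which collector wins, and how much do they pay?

#10 pays $58,000

Bids in order: 58,000 (#10) > 50,000 (#37) > 49,500 (#22) > 46,500 (#53) > 26,000 (#47)
#10 is highest and takes the item; every bidder forfeits their bid.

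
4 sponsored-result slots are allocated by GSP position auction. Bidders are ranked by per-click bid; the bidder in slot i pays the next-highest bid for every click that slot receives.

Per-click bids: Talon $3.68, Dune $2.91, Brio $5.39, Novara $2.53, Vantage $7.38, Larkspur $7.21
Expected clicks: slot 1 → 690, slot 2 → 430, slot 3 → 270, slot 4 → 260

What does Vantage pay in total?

Sorting advertisers: $7.38 (Vantage) > $7.21 (Larkspur) > $5.39 (Brio) > $3.68 (Talon) > $2.91 (Dune) > …
Vantage holds slot 1 → pays next bid $7.21 × 690 clicks = $4974.90.

Vantage pays $4974.90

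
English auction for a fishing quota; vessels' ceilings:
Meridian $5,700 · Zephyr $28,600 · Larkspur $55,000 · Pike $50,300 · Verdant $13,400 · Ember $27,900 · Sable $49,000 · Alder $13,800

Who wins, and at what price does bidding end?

Rule: the price rises until one bidder remains; the winner pays the price at which the last rival dropped out.
Limits ranked: 55,000 (Larkspur) > 50,300 (Pike) > 49,000 (Sable) > 28,600 (Zephyr) > 27,900 (Ember) > 13,800 (Alder) > …
Pike is the last rival to drop out, at $50,300; Larkspur remains and wins at that price.

Larkspur wins at $50,300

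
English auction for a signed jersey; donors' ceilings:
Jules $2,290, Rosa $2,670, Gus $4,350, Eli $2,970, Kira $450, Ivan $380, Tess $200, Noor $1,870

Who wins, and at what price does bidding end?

Rule: the price rises until one bidder remains; the winner pays the price at which the last rival dropped out.
Sorting limits: 4,350 (Gus) > 2,970 (Eli) > 2,670 (Rosa) > 2,290 (Jules) > 1,870 (Noor) > 450 (Kira) > …
Bidding ends when Eli exits at $2,970; Gus takes it.

Gus wins at $2,970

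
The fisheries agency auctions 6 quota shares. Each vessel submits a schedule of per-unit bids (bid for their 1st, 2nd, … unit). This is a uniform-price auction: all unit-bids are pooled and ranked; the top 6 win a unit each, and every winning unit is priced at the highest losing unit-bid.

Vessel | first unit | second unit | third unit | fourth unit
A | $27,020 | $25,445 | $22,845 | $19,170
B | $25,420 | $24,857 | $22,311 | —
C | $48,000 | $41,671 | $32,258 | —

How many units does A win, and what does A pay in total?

All unit-bids, highest first — top 6: 48,000 (C-1), 41,671 (C-2), 32,258 (C-3), 27,020 (A-1), 25,445 (A-2), 25,420 (B-1)
Highest rejected unit-bid = $24,857.
A wins 2 unit(s) at $24,857 each.

A: 2 units, pays $49,714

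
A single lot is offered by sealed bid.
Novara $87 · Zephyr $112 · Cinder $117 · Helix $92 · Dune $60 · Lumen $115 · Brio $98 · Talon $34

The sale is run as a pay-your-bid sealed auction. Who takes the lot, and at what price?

Cinder pays $117

Bids ranked: 117 (Cinder) > 115 (Lumen) > 112 (Zephyr) > 98 (Brio) > 92 (Helix) > 87 (Novara) > …
Cinder is highest → pays own bid, $117.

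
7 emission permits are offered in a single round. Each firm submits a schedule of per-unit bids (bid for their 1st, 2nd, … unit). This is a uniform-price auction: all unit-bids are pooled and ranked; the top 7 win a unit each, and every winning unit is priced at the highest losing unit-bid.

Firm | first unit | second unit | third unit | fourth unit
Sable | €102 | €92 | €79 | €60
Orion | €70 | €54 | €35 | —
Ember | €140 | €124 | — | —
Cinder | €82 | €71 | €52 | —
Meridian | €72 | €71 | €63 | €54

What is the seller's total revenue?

Pooled unit-bids ranked (top 7): 140 (Ember-1), 124 (Ember-2), 102 (Sable-1), 92 (Sable-2), 82 (Cinder-1), 79 (Sable-3), 72 (Meridian-1)
Highest rejected unit-bid = €71.
Allocation: Cinder 1, Ember 2, Meridian 1, Sable 3. Every unit priced at €71.
Revenue = 7 × 71 = €497.

Total revenue: €497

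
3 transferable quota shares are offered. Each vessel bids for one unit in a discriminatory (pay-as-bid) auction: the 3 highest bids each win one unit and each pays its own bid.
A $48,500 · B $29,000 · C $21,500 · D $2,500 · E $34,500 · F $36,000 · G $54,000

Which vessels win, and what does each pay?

G $54,000, A $48,500, F $36,000

Ordering the bids: 54,000 (G), 48,500 (A), 36,000 (F), 34,500 (E), 29,000 (B), …
The 3 highest are G, A, F.
Each winner pays its own bid: G $54,000, A $48,500, F $36,000.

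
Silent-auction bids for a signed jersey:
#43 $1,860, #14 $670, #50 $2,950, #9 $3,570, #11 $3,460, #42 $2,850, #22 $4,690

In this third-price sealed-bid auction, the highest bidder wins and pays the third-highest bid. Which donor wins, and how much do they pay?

#22 pays $3,460

Sorting bids: 4,690 (#22) > 3,570 (#9) > 3,460 (#11) > 2,950 (#50) > 2,850 (#42) > 1,860 (#43) > …
#22 wins; payment is bid #3 in the ranking = $3,460.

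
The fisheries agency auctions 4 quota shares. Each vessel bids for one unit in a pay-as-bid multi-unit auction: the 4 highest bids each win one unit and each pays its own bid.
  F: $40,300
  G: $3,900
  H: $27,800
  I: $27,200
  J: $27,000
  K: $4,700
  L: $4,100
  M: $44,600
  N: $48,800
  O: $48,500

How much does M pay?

M pays $44,600

Sorting: 48,800 (N), 48,500 (O), 44,600 (M), 40,300 (F), 27,800 (H), 27,200 (I), …
The 4 highest are N, O, M, F.
M wins → own bid $44,600.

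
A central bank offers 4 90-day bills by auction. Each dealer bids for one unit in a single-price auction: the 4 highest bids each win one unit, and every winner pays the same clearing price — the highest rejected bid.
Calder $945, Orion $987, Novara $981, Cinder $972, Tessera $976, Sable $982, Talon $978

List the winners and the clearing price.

Sorting: 987 (Orion), 982 (Sable), 981 (Novara), 978 (Talon), 976 (Tessera), 972 (Cinder), …
The 4 highest are Orion, Sable, Novara, Talon.
First losing bid is Tessera's $976, which sets the uniform price.

Orion, Sable, Novara, Talon; each pays $976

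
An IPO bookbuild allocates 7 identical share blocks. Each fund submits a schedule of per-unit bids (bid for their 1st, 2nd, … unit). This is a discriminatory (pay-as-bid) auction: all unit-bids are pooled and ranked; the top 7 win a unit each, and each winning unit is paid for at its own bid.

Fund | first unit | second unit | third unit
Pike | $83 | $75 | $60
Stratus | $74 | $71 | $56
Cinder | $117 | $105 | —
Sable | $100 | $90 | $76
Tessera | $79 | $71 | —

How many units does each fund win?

Cinder 2, Pike 1, Sable 3, Tessera 1

Merging the schedules and taking the best 7: 117 (Cinder-1), 105 (Cinder-2), 100 (Sable-1), 90 (Sable-2), 83 (Pike-1), 79 (Tessera-1), 76 (Sable-3)
Next rejected bid: $75 (not a price — pay-as-bid).
Allocation: Cinder 2, Pike 1, Sable 3, Tessera 1.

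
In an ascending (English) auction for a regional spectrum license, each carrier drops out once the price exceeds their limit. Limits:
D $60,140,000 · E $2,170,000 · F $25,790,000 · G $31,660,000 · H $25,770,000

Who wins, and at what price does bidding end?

Open ascending-bid auction: the price rises until one bidder remains; the winner pays the price at which the last rival dropped out.
Limits in order: 60,140,000 (D) > 31,660,000 (G) > 25,790,000 (F) > 25,770,000 (H) > 2,170,000 (E)
Once the price passes $31,660,000, only D is left; the hammer falls at G's limit of $31,660,000.

D wins at $31,660,000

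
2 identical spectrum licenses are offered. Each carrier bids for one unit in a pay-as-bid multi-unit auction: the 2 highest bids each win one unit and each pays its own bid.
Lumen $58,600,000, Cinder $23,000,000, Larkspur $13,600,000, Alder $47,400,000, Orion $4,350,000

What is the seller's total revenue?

Total revenue: $106,000,000

Ordering the bids: 58,600,000 (Lumen), 47,400,000 (Alder), 23,000,000 (Cinder), 13,600,000 (Larkspur), …
Winners (2 units): Lumen, Alder.
Total revenue = 58,600,000 + 47,400,000 = $106,000,000.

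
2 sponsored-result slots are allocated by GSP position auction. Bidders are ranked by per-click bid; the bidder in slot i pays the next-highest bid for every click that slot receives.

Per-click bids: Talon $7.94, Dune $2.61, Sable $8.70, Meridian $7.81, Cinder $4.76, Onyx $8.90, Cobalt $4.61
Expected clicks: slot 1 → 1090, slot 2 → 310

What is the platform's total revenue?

Total revenue: $11944.40

Per-click bids in order: $8.90 (Onyx) > $8.70 (Sable) > $7.94 (Talon) > …
Slot 1: Onyx pays $8.70 × 1090 = $9483.00
Slot 2: Sable pays $7.94 × 310 = $2461.40
Total = $11944.40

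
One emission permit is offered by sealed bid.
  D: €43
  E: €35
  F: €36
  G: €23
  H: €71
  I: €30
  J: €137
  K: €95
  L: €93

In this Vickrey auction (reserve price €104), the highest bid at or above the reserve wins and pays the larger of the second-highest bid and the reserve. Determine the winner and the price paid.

Rule: the highest bid at or above the reserve wins and pays the larger of the second-highest bid and the reserve.
Sorting bids: 137 (J) > 95 (K) > 93 (L) > 71 (H) > 43 (D) > 36 (F) > …
J has the top bid at or above the reserve (€137).
Second-highest bid €95 is below the reserve €104, so the reserve binds → payment €104.

J pays €104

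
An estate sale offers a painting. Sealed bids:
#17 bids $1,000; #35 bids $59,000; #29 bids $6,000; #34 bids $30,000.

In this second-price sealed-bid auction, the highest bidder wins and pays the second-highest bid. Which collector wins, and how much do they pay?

Sorting bids: 59,000 (#35) > 30,000 (#34) > 6,000 (#29) > 1,000 (#17)
#35 wins with the highest bid; price is set by the runner-up at $30,000.

#35 pays $30,000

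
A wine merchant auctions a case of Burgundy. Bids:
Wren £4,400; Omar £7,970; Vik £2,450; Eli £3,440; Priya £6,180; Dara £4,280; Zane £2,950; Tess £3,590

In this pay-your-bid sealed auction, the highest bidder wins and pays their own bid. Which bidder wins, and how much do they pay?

Bids in order: 7,970 (Omar) > 6,180 (Priya) > 4,400 (Wren) > 4,280 (Dara) > 3,590 (Tess) > 3,440 (Eli) > …
Omar is highest → pays own bid, £7,970.

Omar pays £7,970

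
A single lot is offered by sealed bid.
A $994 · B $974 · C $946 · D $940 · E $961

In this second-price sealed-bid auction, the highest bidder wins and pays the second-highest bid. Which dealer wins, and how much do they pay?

Second-price sealed-bid auction: the highest bidder wins and pays the second-highest bid.
Sorting bids: 994 (A) > 974 (B) > 961 (E) > 946 (C) > 940 (D)
A wins with the highest bid; price is set by the runner-up at $974.

A pays $974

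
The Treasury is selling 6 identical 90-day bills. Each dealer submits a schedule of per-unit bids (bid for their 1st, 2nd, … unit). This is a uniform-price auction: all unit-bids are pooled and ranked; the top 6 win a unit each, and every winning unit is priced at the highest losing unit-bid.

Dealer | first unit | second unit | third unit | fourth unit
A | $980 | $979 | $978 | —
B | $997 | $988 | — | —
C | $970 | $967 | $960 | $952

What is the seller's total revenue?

Total revenue: $5,802

Pooled unit-bids ranked (top 6): 997 (B-1), 988 (B-2), 980 (A-1), 979 (A-2), 978 (A-3), 970 (C-1)
The (k+1)-th unit-bid is $967.
Allocation: A 3, B 2, C 1. Every unit priced at $967.
Revenue = 6 × 967 = $5,802.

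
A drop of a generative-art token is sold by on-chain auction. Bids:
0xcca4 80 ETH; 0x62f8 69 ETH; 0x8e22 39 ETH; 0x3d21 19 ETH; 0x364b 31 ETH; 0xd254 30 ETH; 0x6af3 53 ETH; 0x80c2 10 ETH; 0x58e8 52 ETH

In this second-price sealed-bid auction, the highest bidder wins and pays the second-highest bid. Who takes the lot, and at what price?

0xcca4 pays 69 ETH

Bids ranked: 80 (0xcca4) > 69 (0x62f8) > 53 (0x6af3) > 52 (0x58e8) > 39 (0x8e22) > 31 (0x364b) > …
0xcca4 wins with the highest bid; price is set by the runner-up at 69 ETH.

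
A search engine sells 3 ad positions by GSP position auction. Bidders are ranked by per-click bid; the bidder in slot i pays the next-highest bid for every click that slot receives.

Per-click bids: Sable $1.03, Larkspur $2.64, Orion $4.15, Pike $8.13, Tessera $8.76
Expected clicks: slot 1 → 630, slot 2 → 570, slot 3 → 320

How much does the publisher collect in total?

Sorting advertisers: $8.76 (Tessera) > $8.13 (Pike) > $4.15 (Orion) > $2.64 (Larkspur) > …
Slot 1: Tessera pays $8.13 × 630 = $5121.90
Slot 2: Pike pays $4.15 × 570 = $2365.50
Slot 3: Orion pays $2.64 × 320 = $844.80
Total = $8332.20

Total revenue: $8332.20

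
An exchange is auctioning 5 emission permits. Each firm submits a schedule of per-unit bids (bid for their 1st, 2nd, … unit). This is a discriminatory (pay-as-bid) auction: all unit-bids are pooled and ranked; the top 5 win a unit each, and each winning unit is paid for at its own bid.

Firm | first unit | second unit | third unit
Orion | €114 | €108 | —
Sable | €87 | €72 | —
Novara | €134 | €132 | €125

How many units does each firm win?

Novara 3, Orion 2

Merging the schedules and taking the best 5: 134 (Novara-1), 132 (Novara-2), 125 (Novara-3), 114 (Orion-1), 108 (Orion-2)
Next rejected bid: €87 (not a price — pay-as-bid).
Allocation: Novara 3, Orion 2.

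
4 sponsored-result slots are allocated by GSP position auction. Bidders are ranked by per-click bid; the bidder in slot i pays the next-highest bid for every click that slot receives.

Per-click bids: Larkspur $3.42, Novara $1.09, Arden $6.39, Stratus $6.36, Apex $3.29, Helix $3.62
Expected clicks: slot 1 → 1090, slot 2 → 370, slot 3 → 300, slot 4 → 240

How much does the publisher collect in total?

Total revenue: $10087.40

Ranked by bid: $6.39 (Arden) > $6.36 (Stratus) > $3.62 (Helix) > $3.42 (Larkspur) > $3.29 (Apex) > …
Slot 1: Arden pays $6.36 × 1090 = $6932.40
Slot 2: Stratus pays $3.62 × 370 = $1339.40
Slot 3: Helix pays $3.42 × 300 = $1026.00
Slot 4: Larkspur pays $3.29 × 240 = $789.60
Total = $10087.40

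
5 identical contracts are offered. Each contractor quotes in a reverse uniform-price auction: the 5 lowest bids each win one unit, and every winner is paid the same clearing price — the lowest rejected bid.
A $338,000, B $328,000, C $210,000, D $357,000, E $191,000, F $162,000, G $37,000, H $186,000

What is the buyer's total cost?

Sorting: 37,000 (G), 162,000 (F), 186,000 (H), 191,000 (E), 210,000 (C), 328,000 (B), 338,000 (A), …
Lowest 5: G, F, H, E, C.
Lowest unsuccessful bid: $328,000 → clearing price.
Total cost = 5 × $328,000 = $1,640,000.

Total cost: $1,640,000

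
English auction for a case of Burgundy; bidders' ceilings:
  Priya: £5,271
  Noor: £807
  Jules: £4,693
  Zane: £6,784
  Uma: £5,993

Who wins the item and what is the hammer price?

Rule: the price rises until one bidder remains; the winner pays the price at which the last rival dropped out.
Limits in order: 6,784 (Zane) > 5,993 (Uma) > 5,271 (Priya) > 4,693 (Jules) > 807 (Noor)
Uma is the last rival to drop out, at £5,993; Zane remains and wins at that price.

Zane wins at £5,993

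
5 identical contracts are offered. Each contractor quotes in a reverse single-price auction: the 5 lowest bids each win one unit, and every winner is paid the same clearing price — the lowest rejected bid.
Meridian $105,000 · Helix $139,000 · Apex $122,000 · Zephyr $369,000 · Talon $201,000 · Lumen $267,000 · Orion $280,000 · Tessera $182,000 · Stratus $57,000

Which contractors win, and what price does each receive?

Bids ranked low→high: 57,000 (Stratus), 105,000 (Meridian), 122,000 (Apex), 139,000 (Helix), 182,000 (Tessera), 201,000 (Talon), 267,000 (Lumen), …
Lowest 5: Stratus, Meridian, Apex, Helix, Tessera.
First losing bid is Talon's $201,000, which sets the uniform price.

Stratus, Meridian, Apex, Helix, Tessera; each is paid $201,000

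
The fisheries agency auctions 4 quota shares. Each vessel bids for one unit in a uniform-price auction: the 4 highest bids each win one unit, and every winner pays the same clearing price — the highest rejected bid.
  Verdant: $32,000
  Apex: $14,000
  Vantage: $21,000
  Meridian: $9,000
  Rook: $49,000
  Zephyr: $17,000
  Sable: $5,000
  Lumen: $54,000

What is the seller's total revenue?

Total revenue: $68,000

Sorting: 54,000 (Lumen), 49,000 (Rook), 32,000 (Verdant), 21,000 (Vantage), 17,000 (Zephyr), 14,000 (Apex), …
Top 4: Lumen, Rook, Verdant, Vantage.
Highest unsuccessful bid: $17,000 → clearing price.
Total revenue = 4 × $17,000 = $68,000.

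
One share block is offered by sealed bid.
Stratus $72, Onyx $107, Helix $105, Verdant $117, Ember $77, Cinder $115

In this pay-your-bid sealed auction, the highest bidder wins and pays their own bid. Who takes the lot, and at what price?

Verdant pays $117

Pay-your-bid sealed auction: the highest bidder wins and pays their own bid.
Bids ranked: 117 (Verdant) > 115 (Cinder) > 107 (Onyx) > 105 (Helix) > 77 (Ember) > 72 (Stratus)
Verdant is highest → pays own bid, $117.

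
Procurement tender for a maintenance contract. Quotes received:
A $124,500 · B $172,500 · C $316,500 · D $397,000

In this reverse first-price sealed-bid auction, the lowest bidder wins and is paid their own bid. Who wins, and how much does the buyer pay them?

Bids in order: 124,500 (A) < 172,500 (B) < 316,500 (C) < 397,000 (D)
First-price: A is paid what they bid, $124,500.

A is paid $124,500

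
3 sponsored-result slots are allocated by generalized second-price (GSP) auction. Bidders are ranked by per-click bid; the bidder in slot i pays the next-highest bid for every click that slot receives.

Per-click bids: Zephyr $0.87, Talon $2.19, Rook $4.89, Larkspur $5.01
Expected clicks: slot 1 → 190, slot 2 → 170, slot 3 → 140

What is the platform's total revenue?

Ranked by bid: $5.01 (Larkspur) > $4.89 (Rook) > $2.19 (Talon) > $0.87 (Zephyr)
Slot 1: Larkspur pays $4.89 × 190 = $929.10
Slot 2: Rook pays $2.19 × 170 = $372.30
Slot 3: Talon pays $0.87 × 140 = $121.80
Total = $1423.20

Total revenue: $1423.20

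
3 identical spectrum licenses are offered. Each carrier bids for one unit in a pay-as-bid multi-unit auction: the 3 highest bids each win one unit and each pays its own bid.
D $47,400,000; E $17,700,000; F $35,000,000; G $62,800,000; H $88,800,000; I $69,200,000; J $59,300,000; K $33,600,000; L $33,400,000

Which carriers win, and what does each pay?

Ordering the bids: 88,800,000 (H), 69,200,000 (I), 62,800,000 (G), 59,300,000 (J), 47,400,000 (D), …
Top 3: H, I, G.
Each winner pays its own bid: H $88,800,000, I $69,200,000, G $62,800,000.

H $88,800,000, I $69,200,000, G $62,800,000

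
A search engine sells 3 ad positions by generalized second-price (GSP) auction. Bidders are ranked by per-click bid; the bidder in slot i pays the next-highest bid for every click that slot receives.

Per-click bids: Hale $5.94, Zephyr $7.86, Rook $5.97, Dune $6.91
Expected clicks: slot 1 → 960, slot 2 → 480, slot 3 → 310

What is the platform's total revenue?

Sorting advertisers: $7.86 (Zephyr) > $6.91 (Dune) > $5.97 (Rook) > $5.94 (Hale)
Slot 1: Zephyr pays $6.91 × 960 = $6633.60
Slot 2: Dune pays $5.97 × 480 = $2865.60
Slot 3: Rook pays $5.94 × 310 = $1841.40
Total = $11340.60

Total revenue: $11340.60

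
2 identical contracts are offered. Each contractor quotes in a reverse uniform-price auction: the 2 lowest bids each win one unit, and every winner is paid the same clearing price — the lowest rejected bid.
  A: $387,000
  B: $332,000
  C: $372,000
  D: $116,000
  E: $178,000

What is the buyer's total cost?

Ordering the bids: 116,000 (D), 178,000 (E), 332,000 (B), 372,000 (C), …
The 2 lowest are D, E.
Lowest unsuccessful bid: $332,000 → clearing price.
Total cost = 2 × $332,000 = $664,000.

Total cost: $664,000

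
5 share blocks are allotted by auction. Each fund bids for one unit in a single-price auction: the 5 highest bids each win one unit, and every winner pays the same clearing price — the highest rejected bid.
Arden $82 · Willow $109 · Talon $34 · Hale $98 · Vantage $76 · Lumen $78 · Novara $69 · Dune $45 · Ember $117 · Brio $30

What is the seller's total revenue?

Total revenue: $380

Ordering the bids: 117 (Ember), 109 (Willow), 98 (Hale), 82 (Arden), 78 (Lumen), 76 (Vantage), 69 (Novara), …
The 5 highest are Ember, Willow, Hale, Arden, Lumen.
Clearing price = highest rejected bid = $76.
Total revenue = 5 × $76 = $380.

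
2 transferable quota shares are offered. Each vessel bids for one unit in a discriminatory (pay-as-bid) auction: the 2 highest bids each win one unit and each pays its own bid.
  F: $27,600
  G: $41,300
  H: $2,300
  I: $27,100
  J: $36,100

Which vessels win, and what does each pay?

G $41,300, J $36,100

Ordering the bids: 41,300 (G), 36,100 (J), 27,600 (F), 27,100 (I), …
Winners (2 units): G, J.
Each winner pays its own bid: G $41,300, J $36,100.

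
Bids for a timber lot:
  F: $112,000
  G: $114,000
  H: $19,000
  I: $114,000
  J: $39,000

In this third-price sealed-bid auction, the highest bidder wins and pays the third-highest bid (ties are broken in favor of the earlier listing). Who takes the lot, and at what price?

G pays $112,000

Bids in order: 114,000 (G) > 114,000 (I) > 112,000 (F) > 39,000 (J) > 19,000 (H)
Tie at $114,000 → G wins by tie-break.
G wins; payment is bid #3 in the ranking = $112,000.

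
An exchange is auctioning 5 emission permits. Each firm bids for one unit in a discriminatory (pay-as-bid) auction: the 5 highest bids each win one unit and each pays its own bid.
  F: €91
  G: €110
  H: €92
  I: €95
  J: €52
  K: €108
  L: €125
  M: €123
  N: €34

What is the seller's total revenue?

Ordering the bids: 125 (L), 123 (M), 110 (G), 108 (K), 95 (I), 92 (H), 91 (F), …
The 5 highest are L, M, G, K, I.
Total revenue = 125 + 123 + 110 + 108 + 95 = €561.

Total revenue: €561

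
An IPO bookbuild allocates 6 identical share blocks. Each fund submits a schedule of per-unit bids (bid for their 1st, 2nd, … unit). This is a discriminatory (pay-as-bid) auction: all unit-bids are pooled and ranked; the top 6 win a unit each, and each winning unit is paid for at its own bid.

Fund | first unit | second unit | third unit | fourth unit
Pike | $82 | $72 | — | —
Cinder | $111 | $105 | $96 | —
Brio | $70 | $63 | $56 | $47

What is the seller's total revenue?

All unit-bids, highest first — top 6: 111 (Cinder-1), 105 (Cinder-2), 96 (Cinder-3), 82 (Pike-1), 72 (Pike-2), 70 (Brio-1)
Next rejected bid: $63 (not a price — pay-as-bid).
Each winning unit pays its own bid.
Revenue = 111 + 105 + 96 + 82 + 72 + 70 = $536.

Total revenue: $536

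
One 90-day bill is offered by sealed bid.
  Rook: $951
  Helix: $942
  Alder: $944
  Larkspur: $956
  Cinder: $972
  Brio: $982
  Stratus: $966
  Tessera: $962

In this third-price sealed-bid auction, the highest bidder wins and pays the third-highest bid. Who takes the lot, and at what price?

Brio pays $966

Rule: the highest bidder wins and pays the third-highest bid.
Bids in order: 982 (Brio) > 972 (Cinder) > 966 (Stratus) > 962 (Tessera) > 956 (Larkspur) > 951 (Rook) > …
Brio wins; payment is bid #3 in the ranking = $966.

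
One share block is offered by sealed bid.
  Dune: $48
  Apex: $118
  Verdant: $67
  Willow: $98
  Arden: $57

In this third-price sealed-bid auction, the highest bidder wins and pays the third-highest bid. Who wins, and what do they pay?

Rule: the highest bidder wins and pays the third-highest bid.
Bids ranked: 118 (Apex) > 98 (Willow) > 67 (Verdant) > 57 (Arden) > 48 (Dune)
Apex wins; payment is bid #3 in the ranking = $67.

Apex pays $67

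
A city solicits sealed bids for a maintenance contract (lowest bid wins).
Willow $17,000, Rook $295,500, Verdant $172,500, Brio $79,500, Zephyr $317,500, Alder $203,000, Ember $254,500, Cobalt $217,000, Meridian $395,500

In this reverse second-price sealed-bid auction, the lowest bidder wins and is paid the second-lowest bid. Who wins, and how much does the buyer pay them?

Willow is paid $79,500

Sorting bids: 17,000 (Willow) < 79,500 (Brio) < 172,500 (Verdant) < 203,000 (Alder) < 217,000 (Cobalt) < 254,500 (Ember) < …
Willow is lowest; is paid the second-lowest bid, $79,500.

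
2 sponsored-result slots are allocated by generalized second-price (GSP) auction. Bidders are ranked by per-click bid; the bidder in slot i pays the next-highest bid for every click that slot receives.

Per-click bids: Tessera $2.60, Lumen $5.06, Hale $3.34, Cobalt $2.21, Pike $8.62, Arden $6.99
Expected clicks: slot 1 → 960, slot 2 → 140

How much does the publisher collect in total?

Sorting advertisers: $8.62 (Pike) > $6.99 (Arden) > $5.06 (Lumen) > …
Slot 1: Pike pays $6.99 × 960 = $6710.40
Slot 2: Arden pays $5.06 × 140 = $708.40
Total = $7418.80

Total revenue: $7418.80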